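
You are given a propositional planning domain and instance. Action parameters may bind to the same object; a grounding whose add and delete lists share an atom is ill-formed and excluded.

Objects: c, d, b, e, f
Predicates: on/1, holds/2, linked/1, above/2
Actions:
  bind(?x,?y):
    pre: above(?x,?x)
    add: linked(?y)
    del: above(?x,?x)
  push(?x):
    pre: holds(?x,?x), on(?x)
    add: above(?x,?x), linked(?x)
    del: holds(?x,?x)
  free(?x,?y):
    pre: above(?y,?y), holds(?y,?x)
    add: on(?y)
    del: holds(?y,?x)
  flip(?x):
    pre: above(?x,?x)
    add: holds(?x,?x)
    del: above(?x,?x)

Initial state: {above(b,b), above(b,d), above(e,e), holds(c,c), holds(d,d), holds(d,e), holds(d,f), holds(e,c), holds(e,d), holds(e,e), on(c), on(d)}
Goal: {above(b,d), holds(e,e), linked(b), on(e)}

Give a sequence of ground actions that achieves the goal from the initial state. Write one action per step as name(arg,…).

1. bind(b,b)  →  {above(b,d), above(e,e), holds(c,c), holds(d,d), holds(d,e), holds(d,f), holds(e,c), holds(e,d), holds(e,e), linked(b), on(c), on(d)}
2. free(c,e)  →  {above(b,d), above(e,e), holds(c,c), holds(d,d), holds(d,e), holds(d,f), holds(e,d), holds(e,e), linked(b), on(c), on(d), on(e)}

bind(b,b); free(c,e)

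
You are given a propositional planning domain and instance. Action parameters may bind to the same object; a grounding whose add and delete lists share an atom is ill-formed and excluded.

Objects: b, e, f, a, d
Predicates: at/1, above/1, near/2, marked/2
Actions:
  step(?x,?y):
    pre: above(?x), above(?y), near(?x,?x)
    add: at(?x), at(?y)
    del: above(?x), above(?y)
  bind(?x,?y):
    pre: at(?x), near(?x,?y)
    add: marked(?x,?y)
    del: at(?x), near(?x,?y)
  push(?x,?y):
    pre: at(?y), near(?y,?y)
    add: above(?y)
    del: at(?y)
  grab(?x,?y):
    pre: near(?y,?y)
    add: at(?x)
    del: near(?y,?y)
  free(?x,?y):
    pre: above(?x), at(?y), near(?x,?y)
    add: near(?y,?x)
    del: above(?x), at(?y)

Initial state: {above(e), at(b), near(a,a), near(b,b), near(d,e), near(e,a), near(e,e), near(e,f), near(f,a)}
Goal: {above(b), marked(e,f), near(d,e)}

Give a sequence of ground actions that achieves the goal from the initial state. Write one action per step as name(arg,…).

step(e,e); bind(e,f); push(b,b)

1. step(e,e)  →  {at(b), at(e), near(a,a), near(b,b), near(d,e), near(e,a), near(e,e), near(e,f), near(f,a)}
2. bind(e,f)  →  {at(b), marked(e,f), near(a,a), near(b,b), near(d,e), near(e,a), near(e,e), near(f,a)}
3. push(b,b)  →  {above(b), marked(e,f), near(a,a), near(b,b), near(d,e), near(e,a), near(e,e), near(f,a)}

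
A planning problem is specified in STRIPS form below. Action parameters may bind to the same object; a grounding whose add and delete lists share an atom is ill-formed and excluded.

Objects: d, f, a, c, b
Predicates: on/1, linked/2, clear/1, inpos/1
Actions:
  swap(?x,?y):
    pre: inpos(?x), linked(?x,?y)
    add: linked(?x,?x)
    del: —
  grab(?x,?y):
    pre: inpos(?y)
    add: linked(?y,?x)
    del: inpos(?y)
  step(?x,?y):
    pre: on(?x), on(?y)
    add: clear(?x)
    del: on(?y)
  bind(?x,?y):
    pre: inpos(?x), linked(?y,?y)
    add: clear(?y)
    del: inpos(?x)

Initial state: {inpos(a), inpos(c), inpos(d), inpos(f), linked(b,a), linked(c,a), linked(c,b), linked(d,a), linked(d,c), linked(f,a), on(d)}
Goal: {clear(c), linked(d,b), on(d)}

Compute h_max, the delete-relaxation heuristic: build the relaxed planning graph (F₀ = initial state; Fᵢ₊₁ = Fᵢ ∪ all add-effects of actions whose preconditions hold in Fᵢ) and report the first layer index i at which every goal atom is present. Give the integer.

2

F0 = init (11 atoms)
F1 = F0 ∪ {clear(d), linked(a,a), linked(a,b), linked(a,c), linked(a,d), linked(a,f), linked(c,c), linked(c,d), linked(c,f), linked(d,b), linked(d,d), linked(d,f), linked(f,b), linked(f,c), linked(f,d), linked(f,f)}  (27 atoms)
F2 = F1 ∪ {clear(a), clear(c), clear(f)}  (30 atoms)
goal ⊆ F2  ⇒  h_max = 2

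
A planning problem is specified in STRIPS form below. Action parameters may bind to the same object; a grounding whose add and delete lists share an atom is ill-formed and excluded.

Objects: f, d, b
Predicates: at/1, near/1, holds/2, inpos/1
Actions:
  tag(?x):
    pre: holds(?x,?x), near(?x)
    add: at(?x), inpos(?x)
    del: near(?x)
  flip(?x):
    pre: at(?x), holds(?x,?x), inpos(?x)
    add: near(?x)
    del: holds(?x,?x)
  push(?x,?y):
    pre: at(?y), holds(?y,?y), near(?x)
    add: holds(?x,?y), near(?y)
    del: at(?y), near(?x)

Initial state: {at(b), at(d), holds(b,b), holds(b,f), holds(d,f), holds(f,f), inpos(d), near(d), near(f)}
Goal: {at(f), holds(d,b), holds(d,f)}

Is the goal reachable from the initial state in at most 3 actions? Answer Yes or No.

1. tag(f)  →  {at(b), at(d), at(f), holds(b,b), holds(b,f), holds(d,f), holds(f,f), inpos(d), inpos(f), near(d)}
2. push(d,b)  →  {at(d), at(f), holds(b,b), holds(b,f), holds(d,b), holds(d,f), holds(f,f), inpos(d), inpos(f), near(b)}
optimal plan length = 2; 2 ≤ 3

Yes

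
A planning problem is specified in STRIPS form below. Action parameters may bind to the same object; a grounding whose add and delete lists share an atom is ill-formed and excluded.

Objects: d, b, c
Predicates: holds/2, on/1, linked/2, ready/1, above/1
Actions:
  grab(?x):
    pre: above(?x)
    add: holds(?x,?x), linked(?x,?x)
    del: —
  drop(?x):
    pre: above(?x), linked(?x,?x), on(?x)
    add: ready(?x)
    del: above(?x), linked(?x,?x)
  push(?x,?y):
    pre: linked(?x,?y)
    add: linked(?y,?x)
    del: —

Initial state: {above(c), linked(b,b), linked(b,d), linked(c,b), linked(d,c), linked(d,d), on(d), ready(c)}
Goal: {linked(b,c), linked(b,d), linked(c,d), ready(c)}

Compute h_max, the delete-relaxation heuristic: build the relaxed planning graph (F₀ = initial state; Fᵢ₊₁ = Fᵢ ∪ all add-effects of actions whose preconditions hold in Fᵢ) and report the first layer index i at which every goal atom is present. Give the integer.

F0 = init (8 atoms)
F1 = F0 ∪ {holds(c,c), linked(b,c), linked(c,c), linked(c,d), linked(d,b)}  (13 atoms)
goal ⊆ F1  ⇒  h_max = 1

1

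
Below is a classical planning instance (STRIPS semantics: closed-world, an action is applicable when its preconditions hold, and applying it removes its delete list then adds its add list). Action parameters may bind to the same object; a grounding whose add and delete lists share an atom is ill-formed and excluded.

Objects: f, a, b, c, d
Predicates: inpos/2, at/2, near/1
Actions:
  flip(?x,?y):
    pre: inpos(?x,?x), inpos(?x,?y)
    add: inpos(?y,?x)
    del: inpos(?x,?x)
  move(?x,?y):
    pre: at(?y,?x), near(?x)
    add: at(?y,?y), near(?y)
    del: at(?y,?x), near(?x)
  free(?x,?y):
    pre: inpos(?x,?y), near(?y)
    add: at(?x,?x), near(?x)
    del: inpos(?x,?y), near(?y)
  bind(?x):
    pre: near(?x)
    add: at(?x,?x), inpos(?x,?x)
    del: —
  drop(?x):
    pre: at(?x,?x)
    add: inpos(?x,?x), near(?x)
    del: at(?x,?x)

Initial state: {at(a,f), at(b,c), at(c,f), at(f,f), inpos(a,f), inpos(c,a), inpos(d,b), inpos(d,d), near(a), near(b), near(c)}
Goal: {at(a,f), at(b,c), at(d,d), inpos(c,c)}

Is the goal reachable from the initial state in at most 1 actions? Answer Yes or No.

No

1. free(d,b)  →  {at(a,f), at(b,c), at(c,f), at(d,d), at(f,f), inpos(a,f), inpos(c,a), inpos(d,d), near(a), near(c), near(d)}
2. bind(c)  →  {at(a,f), at(b,c), at(c,c), at(c,f), at(d,d), at(f,f), inpos(a,f), inpos(c,a), inpos(c,c), inpos(d,d), near(a), near(c), near(d)}
optimal plan length = 2; 2 > 1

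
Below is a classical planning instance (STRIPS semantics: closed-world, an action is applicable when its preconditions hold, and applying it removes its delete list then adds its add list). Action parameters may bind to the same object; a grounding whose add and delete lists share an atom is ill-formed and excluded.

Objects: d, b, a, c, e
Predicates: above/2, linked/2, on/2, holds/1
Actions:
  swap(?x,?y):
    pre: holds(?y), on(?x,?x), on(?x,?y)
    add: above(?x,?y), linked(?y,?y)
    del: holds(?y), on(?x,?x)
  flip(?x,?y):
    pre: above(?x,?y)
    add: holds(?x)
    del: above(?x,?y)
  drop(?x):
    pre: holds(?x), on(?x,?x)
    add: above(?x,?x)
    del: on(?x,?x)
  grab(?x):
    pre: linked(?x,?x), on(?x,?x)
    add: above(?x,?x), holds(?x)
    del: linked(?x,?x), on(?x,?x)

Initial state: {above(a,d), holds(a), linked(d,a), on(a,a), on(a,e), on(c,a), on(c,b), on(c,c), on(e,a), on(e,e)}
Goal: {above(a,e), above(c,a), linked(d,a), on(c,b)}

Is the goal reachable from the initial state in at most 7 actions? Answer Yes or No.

Yes

1. swap(c,a)  →  {above(a,d), above(c,a), linked(a,a), linked(d,a), on(a,a), on(a,e), on(c,a), on(c,b), on(e,a), on(e,e)}
2. flip(a,d)  →  {above(c,a), holds(a), linked(a,a), linked(d,a), on(a,a), on(a,e), on(c,a), on(c,b), on(e,a), on(e,e)}
3. swap(e,a)  →  {above(c,a), above(e,a), linked(a,a), linked(d,a), on(a,a), on(a,e), on(c,a), on(c,b), on(e,a)}
4. flip(e,a)  →  {above(c,a), holds(e), linked(a,a), linked(d,a), on(a,a), on(a,e), on(c,a), on(c,b), on(e,a)}
5. swap(a,e)  →  {above(a,e), above(c,a), linked(a,a), linked(d,a), linked(e,e), on(a,e), on(c,a), on(c,b), on(e,a)}
optimal plan length = 5; 5 ≤ 7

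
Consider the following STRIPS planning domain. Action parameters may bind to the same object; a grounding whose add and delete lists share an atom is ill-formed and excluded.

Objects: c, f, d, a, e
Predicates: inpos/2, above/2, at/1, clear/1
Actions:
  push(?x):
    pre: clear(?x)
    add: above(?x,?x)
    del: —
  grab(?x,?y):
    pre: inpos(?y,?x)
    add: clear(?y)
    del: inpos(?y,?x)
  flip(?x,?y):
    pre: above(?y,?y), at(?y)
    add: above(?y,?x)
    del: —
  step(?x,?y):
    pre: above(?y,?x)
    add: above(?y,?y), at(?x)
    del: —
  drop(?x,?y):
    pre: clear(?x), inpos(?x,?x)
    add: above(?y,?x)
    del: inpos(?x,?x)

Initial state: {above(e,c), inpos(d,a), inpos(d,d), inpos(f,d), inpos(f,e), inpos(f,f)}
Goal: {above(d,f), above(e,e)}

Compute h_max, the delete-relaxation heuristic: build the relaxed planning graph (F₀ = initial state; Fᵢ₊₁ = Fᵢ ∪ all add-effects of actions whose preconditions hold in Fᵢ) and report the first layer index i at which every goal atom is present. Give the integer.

F0 = init (6 atoms)
F1 = F0 ∪ {above(e,e), at(c), clear(d), clear(f)}  (10 atoms)
F2 = F1 ∪ {above(a,d), above(a,f), above(c,d), above(c,f), above(d,d), above(d,f), above(e,d), above(e,f), above(f,d), above(f,f), at(e)}  (21 atoms)
goal ⊆ F2  ⇒  h_max = 2

2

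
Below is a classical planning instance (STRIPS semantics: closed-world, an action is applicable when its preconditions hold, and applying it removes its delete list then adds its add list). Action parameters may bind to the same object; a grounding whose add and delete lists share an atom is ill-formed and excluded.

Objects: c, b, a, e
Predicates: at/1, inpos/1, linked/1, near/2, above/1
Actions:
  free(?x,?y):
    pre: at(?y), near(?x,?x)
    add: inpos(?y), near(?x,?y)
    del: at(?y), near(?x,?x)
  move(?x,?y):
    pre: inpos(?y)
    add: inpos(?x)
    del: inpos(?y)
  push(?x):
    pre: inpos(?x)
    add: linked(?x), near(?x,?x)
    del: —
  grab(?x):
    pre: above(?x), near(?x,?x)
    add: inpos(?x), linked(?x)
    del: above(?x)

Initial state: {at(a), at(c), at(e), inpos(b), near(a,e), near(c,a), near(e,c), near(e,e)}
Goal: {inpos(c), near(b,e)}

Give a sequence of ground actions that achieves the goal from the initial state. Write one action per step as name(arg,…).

free(e,c); push(b); free(b,e)

1. free(e,c)  →  {at(a), at(e), inpos(b), inpos(c), near(a,e), near(c,a), near(e,c)}
2. push(b)  →  {at(a), at(e), inpos(b), inpos(c), linked(b), near(a,e), near(b,b), near(c,a), near(e,c)}
3. free(b,e)  →  {at(a), inpos(b), inpos(c), inpos(e), linked(b), near(a,e), near(b,e), near(c,a), near(e,c)}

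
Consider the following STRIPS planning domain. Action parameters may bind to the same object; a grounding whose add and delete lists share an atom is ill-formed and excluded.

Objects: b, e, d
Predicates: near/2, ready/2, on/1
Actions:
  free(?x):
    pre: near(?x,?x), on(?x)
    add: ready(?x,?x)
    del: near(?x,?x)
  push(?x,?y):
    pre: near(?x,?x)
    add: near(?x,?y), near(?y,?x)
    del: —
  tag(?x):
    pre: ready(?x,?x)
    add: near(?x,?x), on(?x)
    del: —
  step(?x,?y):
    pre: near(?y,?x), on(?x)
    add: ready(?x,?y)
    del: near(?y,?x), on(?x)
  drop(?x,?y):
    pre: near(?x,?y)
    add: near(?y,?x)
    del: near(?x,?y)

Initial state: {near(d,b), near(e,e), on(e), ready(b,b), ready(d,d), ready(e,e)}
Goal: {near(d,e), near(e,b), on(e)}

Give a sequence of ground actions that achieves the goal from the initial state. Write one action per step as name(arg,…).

push(e,b); push(e,d)

1. push(e,b)  →  {near(b,e), near(d,b), near(e,b), near(e,e), on(e), ready(b,b), ready(d,d), ready(e,e)}
2. push(e,d)  →  {near(b,e), near(d,b), near(d,e), near(e,b), near(e,d), near(e,e), on(e), ready(b,b), ready(d,d), ready(e,e)}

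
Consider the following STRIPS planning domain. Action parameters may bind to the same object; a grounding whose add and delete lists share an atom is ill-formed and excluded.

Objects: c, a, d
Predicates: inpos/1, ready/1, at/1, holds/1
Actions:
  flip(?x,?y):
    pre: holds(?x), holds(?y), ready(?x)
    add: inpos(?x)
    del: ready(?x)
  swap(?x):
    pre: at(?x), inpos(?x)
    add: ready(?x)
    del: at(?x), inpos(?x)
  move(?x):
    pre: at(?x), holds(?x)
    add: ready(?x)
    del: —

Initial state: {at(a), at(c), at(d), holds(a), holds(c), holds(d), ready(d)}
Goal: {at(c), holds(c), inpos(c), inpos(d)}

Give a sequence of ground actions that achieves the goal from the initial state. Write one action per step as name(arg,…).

1. flip(d,c)  →  {at(a), at(c), at(d), holds(a), holds(c), holds(d), inpos(d)}
2. move(c)  →  {at(a), at(c), at(d), holds(a), holds(c), holds(d), inpos(d), ready(c)}
3. flip(c,c)  →  {at(a), at(c), at(d), holds(a), holds(c), holds(d), inpos(c), inpos(d)}

flip(d,c); move(c); flip(c,c)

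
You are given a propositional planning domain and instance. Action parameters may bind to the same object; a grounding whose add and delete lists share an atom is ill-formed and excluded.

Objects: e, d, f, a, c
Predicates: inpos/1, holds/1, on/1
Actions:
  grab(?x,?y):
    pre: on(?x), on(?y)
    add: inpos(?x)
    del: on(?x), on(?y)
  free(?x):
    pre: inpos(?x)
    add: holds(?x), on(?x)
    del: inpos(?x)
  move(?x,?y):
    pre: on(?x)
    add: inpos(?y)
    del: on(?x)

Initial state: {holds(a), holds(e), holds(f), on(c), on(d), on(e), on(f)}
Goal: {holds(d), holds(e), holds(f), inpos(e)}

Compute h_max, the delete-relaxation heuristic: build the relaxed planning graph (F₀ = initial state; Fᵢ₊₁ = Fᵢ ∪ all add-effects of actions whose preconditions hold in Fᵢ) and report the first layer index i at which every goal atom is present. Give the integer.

F0 = init (7 atoms)
F1 = F0 ∪ {inpos(a), inpos(c), inpos(d), inpos(e), inpos(f)}  (12 atoms)
F2 = F1 ∪ {holds(c), holds(d), on(a)}  (15 atoms)
goal ⊆ F2  ⇒  h_max = 2

2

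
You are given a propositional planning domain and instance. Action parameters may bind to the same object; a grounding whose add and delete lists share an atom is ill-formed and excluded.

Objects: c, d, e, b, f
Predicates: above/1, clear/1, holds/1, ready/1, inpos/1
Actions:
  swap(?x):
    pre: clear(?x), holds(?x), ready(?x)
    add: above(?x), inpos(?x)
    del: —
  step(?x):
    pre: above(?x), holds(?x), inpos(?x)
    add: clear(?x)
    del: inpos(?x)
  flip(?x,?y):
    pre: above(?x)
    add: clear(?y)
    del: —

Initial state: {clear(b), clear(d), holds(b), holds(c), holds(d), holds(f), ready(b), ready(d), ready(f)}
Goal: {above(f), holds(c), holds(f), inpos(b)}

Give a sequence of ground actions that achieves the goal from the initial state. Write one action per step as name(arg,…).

swap(b); flip(b,f); swap(f)

1. swap(b)  →  {above(b), clear(b), clear(d), holds(b), holds(c), holds(d), holds(f), inpos(b), ready(b), ready(d), ready(f)}
2. flip(b,f)  →  {above(b), clear(b), clear(d), clear(f), holds(b), holds(c), holds(d), holds(f), inpos(b), ready(b), ready(d), ready(f)}
3. swap(f)  →  {above(b), above(f), clear(b), clear(d), clear(f), holds(b), holds(c), holds(d), holds(f), inpos(b), inpos(f), ready(b), ready(d), ready(f)}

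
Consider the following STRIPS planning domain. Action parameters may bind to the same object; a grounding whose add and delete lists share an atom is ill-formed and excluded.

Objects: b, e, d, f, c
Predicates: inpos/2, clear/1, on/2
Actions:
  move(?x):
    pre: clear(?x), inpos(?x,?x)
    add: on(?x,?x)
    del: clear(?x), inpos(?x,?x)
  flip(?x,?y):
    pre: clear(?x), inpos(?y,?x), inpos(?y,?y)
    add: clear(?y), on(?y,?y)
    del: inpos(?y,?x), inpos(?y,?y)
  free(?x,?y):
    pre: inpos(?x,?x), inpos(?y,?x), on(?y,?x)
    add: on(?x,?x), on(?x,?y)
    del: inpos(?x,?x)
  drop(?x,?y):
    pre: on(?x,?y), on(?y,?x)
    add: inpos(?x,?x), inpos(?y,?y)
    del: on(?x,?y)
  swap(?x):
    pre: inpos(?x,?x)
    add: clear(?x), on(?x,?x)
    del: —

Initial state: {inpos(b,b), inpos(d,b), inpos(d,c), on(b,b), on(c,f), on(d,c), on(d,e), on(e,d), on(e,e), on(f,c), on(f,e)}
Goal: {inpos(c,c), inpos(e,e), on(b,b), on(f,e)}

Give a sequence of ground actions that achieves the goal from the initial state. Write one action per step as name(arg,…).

drop(e,e); drop(f,c)

1. drop(e,e)  →  {inpos(b,b), inpos(d,b), inpos(d,c), inpos(e,e), on(b,b), on(c,f), on(d,c), on(d,e), on(e,d), on(f,c), on(f,e)}
2. drop(f,c)  →  {inpos(b,b), inpos(c,c), inpos(d,b), inpos(d,c), inpos(e,e), inpos(f,f), on(b,b), on(c,f), on(d,c), on(d,e), on(e,d), on(f,e)}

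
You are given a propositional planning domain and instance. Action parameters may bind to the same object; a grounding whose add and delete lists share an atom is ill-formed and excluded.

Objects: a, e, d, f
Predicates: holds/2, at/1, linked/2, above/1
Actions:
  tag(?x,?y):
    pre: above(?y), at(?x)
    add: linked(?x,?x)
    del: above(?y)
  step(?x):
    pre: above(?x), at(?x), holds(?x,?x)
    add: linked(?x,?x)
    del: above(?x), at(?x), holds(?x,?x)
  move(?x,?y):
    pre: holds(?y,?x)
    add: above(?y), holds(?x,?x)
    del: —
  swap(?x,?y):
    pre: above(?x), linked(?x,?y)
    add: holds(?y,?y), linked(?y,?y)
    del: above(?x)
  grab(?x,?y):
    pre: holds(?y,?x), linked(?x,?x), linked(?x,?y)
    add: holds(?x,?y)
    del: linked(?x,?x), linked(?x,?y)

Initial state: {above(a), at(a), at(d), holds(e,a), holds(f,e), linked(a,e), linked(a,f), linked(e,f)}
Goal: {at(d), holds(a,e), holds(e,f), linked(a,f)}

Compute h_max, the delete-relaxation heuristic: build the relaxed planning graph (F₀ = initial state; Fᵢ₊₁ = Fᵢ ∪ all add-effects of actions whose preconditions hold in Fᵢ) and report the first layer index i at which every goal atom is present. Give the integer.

F0 = init (8 atoms)
F1 = F0 ∪ {above(e), above(f), holds(a,a), holds(e,e), holds(f,f), linked(a,a), linked(d,d), linked(e,e), linked(f,f)}  (17 atoms)
F2 = F1 ∪ {holds(a,e), holds(e,f)}  (19 atoms)
goal ⊆ F2  ⇒  h_max = 2

2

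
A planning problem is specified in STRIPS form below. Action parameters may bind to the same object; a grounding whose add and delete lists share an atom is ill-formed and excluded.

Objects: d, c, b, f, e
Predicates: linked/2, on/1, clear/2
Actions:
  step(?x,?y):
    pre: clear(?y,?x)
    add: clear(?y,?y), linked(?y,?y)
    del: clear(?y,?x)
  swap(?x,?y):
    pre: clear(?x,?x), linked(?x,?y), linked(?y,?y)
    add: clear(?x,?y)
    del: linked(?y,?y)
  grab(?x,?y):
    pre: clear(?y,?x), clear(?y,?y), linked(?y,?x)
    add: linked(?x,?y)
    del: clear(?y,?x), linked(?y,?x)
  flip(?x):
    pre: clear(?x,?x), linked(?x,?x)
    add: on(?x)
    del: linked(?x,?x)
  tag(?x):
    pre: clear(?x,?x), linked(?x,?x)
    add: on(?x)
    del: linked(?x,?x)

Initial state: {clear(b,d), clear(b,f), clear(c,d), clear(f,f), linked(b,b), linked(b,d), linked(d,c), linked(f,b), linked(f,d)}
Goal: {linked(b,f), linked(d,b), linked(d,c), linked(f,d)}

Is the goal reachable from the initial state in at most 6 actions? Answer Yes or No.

Yes

1. step(f,b)  →  {clear(b,b), clear(b,d), clear(c,d), clear(f,f), linked(b,b), linked(b,d), linked(d,c), linked(f,b), linked(f,d)}
2. swap(f,b)  →  {clear(b,b), clear(b,d), clear(c,d), clear(f,b), clear(f,f), linked(b,d), linked(d,c), linked(f,b), linked(f,d)}
3. grab(d,b)  →  {clear(b,b), clear(c,d), clear(f,b), clear(f,f), linked(d,b), linked(d,c), linked(f,b), linked(f,d)}
4. grab(b,f)  →  {clear(b,b), clear(c,d), clear(f,f), linked(b,f), linked(d,b), linked(d,c), linked(f,d)}
optimal plan length = 4; 4 ≤ 6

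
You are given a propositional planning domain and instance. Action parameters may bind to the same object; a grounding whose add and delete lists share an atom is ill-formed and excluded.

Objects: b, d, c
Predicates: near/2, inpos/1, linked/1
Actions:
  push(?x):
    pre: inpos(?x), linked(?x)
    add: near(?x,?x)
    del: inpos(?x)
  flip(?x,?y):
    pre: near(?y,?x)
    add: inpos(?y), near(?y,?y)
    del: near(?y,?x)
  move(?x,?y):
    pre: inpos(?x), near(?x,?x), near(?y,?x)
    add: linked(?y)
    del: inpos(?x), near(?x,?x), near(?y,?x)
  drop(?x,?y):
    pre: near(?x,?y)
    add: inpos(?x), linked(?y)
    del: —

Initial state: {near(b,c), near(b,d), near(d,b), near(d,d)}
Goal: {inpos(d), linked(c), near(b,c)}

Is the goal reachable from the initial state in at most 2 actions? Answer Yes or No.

1. flip(b,d)  →  {inpos(d), near(b,c), near(b,d), near(d,d)}
2. drop(b,c)  →  {inpos(b), inpos(d), linked(c), near(b,c), near(b,d), near(d,d)}
optimal plan length = 2; 2 ≤ 2

Yes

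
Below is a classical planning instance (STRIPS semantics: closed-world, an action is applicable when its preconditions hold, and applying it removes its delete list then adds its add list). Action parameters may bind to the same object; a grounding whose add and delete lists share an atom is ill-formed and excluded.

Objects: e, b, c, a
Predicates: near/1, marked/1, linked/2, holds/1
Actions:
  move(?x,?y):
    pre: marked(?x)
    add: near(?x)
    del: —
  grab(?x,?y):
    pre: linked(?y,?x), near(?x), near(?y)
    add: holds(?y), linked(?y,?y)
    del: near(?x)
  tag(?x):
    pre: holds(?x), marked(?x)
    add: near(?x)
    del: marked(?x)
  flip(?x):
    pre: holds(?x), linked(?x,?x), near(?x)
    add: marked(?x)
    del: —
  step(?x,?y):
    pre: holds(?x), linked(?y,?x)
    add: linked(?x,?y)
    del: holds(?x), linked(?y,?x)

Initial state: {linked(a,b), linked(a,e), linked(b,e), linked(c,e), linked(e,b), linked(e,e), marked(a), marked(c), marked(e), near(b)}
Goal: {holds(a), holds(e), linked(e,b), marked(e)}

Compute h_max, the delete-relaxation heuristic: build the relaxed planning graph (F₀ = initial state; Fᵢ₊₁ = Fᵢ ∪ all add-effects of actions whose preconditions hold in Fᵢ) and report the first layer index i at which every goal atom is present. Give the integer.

2

F0 = init (10 atoms)
F1 = F0 ∪ {near(a), near(c), near(e)}  (13 atoms)
F2 = F1 ∪ {holds(a), holds(b), holds(c), holds(e), linked(a,a), linked(b,b), linked(c,c)}  (20 atoms)
goal ⊆ F2  ⇒  h_max = 2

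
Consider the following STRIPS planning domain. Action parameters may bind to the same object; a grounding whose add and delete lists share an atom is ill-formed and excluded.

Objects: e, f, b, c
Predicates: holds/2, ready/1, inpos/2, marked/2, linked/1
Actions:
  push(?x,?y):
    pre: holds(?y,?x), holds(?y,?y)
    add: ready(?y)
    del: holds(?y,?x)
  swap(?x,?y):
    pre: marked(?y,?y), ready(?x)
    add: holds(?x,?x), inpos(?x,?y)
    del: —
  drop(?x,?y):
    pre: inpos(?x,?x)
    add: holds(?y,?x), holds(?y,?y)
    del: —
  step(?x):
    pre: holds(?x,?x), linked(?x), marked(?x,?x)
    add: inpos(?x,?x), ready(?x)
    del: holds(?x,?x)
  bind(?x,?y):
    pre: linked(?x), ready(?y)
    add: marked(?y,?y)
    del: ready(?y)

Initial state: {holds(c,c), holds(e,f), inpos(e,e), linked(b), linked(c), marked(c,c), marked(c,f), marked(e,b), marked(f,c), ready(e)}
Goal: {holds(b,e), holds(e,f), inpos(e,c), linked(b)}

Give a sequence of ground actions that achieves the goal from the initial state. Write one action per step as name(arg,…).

1. swap(e,c)  →  {holds(c,c), holds(e,e), holds(e,f), inpos(e,c), inpos(e,e), linked(b), linked(c), marked(c,c), marked(c,f), marked(e,b), marked(f,c), ready(e)}
2. drop(e,b)  →  {holds(b,b), holds(b,e), holds(c,c), holds(e,e), holds(e,f), inpos(e,c), inpos(e,e), linked(b), linked(c), marked(c,c), marked(c,f), marked(e,b), marked(f,c), ready(e)}

swap(e,c); drop(e,b)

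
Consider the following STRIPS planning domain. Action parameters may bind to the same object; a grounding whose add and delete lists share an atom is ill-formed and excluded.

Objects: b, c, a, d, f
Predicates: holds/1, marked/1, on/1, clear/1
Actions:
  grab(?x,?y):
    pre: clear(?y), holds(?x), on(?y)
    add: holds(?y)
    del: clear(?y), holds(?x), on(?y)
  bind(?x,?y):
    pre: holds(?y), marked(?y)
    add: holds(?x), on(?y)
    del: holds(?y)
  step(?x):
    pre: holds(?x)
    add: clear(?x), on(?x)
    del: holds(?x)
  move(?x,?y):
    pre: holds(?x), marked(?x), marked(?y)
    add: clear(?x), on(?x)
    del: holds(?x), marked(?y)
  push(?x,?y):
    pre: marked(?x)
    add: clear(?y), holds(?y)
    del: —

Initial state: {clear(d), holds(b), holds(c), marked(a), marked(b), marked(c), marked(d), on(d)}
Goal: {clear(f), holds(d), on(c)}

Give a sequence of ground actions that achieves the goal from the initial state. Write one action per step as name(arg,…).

bind(d,c); push(b,f)

1. bind(d,c)  →  {clear(d), holds(b), holds(d), marked(a), marked(b), marked(c), marked(d), on(c), on(d)}
2. push(b,f)  →  {clear(d), clear(f), holds(b), holds(d), holds(f), marked(a), marked(b), marked(c), marked(d), on(c), on(d)}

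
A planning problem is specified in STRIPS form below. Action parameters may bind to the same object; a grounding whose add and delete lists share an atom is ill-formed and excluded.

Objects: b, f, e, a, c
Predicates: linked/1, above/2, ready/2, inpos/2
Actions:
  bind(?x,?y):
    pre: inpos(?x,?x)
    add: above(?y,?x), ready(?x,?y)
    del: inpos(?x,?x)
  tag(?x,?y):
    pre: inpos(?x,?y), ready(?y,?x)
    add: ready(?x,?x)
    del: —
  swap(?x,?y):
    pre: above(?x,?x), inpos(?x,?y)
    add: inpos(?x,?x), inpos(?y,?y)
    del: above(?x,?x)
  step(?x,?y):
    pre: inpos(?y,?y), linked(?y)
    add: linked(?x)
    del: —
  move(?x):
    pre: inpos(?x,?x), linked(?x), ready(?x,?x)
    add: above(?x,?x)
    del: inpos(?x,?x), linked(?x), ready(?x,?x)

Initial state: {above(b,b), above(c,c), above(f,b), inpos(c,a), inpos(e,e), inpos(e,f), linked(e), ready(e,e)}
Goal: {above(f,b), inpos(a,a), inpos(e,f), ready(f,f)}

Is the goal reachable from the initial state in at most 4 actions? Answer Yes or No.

Yes

1. bind(e,e)  →  {above(b,b), above(c,c), above(e,e), above(f,b), inpos(c,a), inpos(e,f), linked(e), ready(e,e)}
2. swap(e,f)  →  {above(b,b), above(c,c), above(f,b), inpos(c,a), inpos(e,e), inpos(e,f), inpos(f,f), linked(e), ready(e,e)}
3. bind(f,f)  →  {above(b,b), above(c,c), above(f,b), above(f,f), inpos(c,a), inpos(e,e), inpos(e,f), linked(e), ready(e,e), ready(f,f)}
4. swap(c,a)  →  {above(b,b), above(f,b), above(f,f), inpos(a,a), inpos(c,a), inpos(c,c), inpos(e,e), inpos(e,f), linked(e), ready(e,e), ready(f,f)}
optimal plan length = 4; 4 ≤ 4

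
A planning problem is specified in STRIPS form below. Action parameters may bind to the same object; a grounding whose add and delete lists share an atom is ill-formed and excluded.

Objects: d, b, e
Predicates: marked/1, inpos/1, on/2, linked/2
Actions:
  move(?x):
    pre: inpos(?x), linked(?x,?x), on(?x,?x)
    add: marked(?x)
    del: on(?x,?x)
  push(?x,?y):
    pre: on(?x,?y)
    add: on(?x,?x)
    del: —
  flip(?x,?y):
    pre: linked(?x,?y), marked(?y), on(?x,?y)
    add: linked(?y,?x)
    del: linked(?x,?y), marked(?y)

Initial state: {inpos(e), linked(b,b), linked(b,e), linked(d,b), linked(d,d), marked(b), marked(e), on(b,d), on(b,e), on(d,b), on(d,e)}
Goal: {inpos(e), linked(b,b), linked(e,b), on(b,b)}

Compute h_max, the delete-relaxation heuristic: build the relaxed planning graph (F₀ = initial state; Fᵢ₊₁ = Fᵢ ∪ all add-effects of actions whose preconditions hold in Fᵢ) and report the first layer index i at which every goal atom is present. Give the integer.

1

F0 = init (11 atoms)
F1 = F0 ∪ {linked(b,d), linked(e,b), on(b,b), on(d,d)}  (15 atoms)
goal ⊆ F1  ⇒  h_max = 1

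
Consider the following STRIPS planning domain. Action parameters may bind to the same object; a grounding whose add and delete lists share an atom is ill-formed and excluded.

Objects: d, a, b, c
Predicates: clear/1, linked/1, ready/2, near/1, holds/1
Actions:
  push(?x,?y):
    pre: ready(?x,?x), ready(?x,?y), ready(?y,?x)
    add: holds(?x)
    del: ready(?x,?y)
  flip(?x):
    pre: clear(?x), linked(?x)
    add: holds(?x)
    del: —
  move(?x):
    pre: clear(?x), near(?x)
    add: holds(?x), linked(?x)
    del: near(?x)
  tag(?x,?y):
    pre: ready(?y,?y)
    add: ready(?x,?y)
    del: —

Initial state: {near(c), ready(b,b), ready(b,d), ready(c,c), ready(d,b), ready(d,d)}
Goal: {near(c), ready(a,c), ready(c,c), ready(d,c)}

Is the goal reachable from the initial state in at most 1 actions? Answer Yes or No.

No

1. tag(d,c)  →  {near(c), ready(b,b), ready(b,d), ready(c,c), ready(d,b), ready(d,c), ready(d,d)}
2. tag(a,c)  →  {near(c), ready(a,c), ready(b,b), ready(b,d), ready(c,c), ready(d,b), ready(d,c), ready(d,d)}
optimal plan length = 2; 2 > 1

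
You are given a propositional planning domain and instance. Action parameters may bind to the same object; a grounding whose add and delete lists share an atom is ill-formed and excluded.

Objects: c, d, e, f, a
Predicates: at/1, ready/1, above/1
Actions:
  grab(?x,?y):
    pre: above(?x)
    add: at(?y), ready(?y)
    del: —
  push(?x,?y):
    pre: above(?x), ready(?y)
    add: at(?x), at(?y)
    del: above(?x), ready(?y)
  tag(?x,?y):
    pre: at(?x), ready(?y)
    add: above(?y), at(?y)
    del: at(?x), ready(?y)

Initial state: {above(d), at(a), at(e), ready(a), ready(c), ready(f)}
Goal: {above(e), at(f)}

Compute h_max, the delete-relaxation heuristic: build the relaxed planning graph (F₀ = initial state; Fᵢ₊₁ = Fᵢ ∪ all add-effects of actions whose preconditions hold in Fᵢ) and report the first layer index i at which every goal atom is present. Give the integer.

2

F0 = init (6 atoms)
F1 = F0 ∪ {above(a), above(c), above(f), at(c), at(d), at(f), ready(d), ready(e)}  (14 atoms)
F2 = F1 ∪ {above(e)}  (15 atoms)
goal ⊆ F2  ⇒  h_max = 2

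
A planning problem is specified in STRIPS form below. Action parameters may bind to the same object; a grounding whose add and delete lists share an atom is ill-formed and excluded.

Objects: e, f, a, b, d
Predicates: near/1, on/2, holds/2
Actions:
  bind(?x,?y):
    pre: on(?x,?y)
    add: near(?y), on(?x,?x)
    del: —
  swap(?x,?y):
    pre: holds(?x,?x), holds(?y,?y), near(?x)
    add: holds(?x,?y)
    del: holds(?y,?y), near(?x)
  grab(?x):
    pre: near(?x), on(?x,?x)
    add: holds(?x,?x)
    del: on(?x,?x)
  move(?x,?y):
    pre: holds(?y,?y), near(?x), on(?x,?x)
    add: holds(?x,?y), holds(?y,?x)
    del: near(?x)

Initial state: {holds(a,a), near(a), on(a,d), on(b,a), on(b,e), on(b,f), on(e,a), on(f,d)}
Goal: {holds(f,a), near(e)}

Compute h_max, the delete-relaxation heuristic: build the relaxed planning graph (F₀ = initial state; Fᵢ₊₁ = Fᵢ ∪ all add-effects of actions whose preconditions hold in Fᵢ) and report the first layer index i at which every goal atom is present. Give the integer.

2

F0 = init (8 atoms)
F1 = F0 ∪ {near(d), near(e), near(f), on(a,a), on(b,b), on(e,e), on(f,f)}  (15 atoms)
F2 = F1 ∪ {holds(a,e), holds(a,f), holds(e,a), holds(e,e), holds(f,a), holds(f,f), near(b)}  (22 atoms)
goal ⊆ F2  ⇒  h_max = 2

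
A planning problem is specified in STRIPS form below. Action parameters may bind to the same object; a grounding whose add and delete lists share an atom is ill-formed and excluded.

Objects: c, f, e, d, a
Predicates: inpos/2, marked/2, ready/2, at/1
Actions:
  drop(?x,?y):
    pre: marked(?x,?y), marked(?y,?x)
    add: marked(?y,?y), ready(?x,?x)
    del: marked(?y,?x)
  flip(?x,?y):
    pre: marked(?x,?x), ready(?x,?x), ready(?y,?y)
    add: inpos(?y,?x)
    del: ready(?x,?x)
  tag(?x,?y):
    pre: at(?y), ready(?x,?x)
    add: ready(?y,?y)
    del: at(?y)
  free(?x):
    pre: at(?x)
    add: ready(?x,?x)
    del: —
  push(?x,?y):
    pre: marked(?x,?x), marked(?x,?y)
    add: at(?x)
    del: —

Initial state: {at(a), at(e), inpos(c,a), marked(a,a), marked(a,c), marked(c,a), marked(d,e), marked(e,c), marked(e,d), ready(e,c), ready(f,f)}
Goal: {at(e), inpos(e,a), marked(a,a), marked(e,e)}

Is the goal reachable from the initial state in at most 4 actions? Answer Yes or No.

Yes

1. drop(d,e)  →  {at(a), at(e), inpos(c,a), marked(a,a), marked(a,c), marked(c,a), marked(d,e), marked(e,c), marked(e,e), ready(d,d), ready(e,c), ready(f,f)}
2. drop(a,c)  →  {at(a), at(e), inpos(c,a), marked(a,a), marked(a,c), marked(c,c), marked(d,e), marked(e,c), marked(e,e), ready(a,a), ready(d,d), ready(e,c), ready(f,f)}
3. free(e)  →  {at(a), at(e), inpos(c,a), marked(a,a), marked(a,c), marked(c,c), marked(d,e), marked(e,c), marked(e,e), ready(a,a), ready(d,d), ready(e,c), ready(e,e), ready(f,f)}
4. flip(a,e)  →  {at(a), at(e), inpos(c,a), inpos(e,a), marked(a,a), marked(a,c), marked(c,c), marked(d,e), marked(e,c), marked(e,e), ready(d,d), ready(e,c), ready(e,e), ready(f,f)}
optimal plan length = 4; 4 ≤ 4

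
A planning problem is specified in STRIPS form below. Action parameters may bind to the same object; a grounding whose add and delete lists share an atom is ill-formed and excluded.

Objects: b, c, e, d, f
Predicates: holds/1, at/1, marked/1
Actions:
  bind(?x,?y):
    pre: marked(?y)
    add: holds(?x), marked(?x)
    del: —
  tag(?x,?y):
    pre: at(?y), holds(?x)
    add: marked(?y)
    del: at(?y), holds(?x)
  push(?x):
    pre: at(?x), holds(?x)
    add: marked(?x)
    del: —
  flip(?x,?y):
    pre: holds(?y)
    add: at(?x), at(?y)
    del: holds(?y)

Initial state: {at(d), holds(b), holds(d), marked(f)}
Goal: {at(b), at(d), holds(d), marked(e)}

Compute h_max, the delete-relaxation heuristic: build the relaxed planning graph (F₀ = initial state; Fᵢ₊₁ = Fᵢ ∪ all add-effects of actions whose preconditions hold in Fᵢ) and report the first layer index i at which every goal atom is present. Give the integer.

1

F0 = init (4 atoms)
F1 = F0 ∪ {at(b), at(c), at(e), at(f), holds(c), holds(e), holds(f), marked(b), marked(c), marked(d), marked(e)}  (15 atoms)
goal ⊆ F1  ⇒  h_max = 1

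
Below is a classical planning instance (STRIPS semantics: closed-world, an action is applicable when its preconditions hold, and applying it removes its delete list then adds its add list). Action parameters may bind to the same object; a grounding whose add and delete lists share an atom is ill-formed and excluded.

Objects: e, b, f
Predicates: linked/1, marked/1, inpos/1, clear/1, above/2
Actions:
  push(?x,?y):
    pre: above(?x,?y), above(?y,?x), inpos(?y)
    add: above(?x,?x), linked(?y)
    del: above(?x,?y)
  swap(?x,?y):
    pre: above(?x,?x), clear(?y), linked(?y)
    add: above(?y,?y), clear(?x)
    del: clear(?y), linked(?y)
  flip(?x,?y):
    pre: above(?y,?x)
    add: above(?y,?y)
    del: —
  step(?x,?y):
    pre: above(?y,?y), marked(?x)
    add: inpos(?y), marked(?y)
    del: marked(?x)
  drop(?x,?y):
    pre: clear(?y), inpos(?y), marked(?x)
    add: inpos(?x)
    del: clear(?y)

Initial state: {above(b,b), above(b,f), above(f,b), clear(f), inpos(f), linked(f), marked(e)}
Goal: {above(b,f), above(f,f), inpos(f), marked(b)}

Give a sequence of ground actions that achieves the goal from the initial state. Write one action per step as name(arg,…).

swap(b,f); step(e,b)

1. swap(b,f)  →  {above(b,b), above(b,f), above(f,b), above(f,f), clear(b), inpos(f), marked(e)}
2. step(e,b)  →  {above(b,b), above(b,f), above(f,b), above(f,f), clear(b), inpos(b), inpos(f), marked(b)}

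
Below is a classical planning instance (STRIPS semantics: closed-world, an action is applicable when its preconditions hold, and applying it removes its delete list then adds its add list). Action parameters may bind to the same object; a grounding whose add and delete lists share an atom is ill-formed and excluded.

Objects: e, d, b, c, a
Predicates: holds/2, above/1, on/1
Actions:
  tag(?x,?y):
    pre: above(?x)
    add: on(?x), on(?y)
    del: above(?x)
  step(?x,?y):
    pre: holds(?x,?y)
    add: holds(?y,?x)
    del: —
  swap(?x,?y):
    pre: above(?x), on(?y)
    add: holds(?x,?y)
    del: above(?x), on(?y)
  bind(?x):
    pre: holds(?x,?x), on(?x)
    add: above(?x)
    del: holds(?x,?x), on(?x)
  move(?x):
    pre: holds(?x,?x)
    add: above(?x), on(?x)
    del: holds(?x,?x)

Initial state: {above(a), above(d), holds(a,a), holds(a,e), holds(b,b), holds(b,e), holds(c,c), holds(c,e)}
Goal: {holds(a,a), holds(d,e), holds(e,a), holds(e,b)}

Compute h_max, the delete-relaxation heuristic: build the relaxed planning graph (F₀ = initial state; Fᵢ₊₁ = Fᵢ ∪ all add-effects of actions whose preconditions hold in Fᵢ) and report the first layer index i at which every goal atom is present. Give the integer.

2

F0 = init (8 atoms)
F1 = F0 ∪ {above(b), above(c), holds(e,a), holds(e,b), holds(e,c), on(a), on(b), on(c), on(d), on(e)}  (18 atoms)
F2 = F1 ∪ {holds(a,b), holds(a,c), holds(a,d), holds(b,a), holds(b,c), holds(b,d), holds(c,a), holds(c,b), holds(c,d), holds(d,a), holds(d,b), holds(d,c), holds(d,d), holds(d,e)}  (32 atoms)
goal ⊆ F2  ⇒  h_max = 2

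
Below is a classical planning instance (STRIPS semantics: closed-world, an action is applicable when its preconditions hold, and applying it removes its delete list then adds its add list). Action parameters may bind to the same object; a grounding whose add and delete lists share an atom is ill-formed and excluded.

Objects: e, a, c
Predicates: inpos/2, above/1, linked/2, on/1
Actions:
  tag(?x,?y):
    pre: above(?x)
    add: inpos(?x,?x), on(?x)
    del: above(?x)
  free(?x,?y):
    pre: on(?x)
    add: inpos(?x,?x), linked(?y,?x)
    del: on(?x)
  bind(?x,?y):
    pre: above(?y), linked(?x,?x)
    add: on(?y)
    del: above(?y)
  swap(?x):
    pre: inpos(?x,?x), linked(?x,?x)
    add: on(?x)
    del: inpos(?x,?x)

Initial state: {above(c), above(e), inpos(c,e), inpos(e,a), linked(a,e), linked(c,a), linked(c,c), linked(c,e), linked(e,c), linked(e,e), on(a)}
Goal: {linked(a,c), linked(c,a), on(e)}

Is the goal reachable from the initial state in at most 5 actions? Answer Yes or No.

Yes

1. tag(e,e)  →  {above(c), inpos(c,e), inpos(e,a), inpos(e,e), linked(a,e), linked(c,a), linked(c,c), linked(c,e), linked(e,c), linked(e,e), on(a), on(e)}
2. tag(c,e)  →  {inpos(c,c), inpos(c,e), inpos(e,a), inpos(e,e), linked(a,e), linked(c,a), linked(c,c), linked(c,e), linked(e,c), linked(e,e), on(a), on(c), on(e)}
3. free(c,a)  →  {inpos(c,c), inpos(c,e), inpos(e,a), inpos(e,e), linked(a,c), linked(a,e), linked(c,a), linked(c,c), linked(c,e), linked(e,c), linked(e,e), on(a), on(e)}
optimal plan length = 3; 3 ≤ 5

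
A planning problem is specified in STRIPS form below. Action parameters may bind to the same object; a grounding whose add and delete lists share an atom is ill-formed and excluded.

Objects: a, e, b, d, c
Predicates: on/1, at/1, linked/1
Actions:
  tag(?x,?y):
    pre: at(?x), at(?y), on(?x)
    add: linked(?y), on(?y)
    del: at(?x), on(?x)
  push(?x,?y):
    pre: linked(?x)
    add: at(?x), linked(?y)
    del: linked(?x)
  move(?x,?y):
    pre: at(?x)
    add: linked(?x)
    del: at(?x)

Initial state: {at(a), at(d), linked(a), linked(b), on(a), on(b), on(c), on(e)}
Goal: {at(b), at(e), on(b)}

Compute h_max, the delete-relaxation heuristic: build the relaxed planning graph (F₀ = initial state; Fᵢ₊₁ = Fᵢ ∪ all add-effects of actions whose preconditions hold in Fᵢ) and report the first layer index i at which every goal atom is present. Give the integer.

F0 = init (8 atoms)
F1 = F0 ∪ {at(b), linked(c), linked(d), linked(e), on(d)}  (13 atoms)
F2 = F1 ∪ {at(c), at(e)}  (15 atoms)
goal ⊆ F2  ⇒  h_max = 2

2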